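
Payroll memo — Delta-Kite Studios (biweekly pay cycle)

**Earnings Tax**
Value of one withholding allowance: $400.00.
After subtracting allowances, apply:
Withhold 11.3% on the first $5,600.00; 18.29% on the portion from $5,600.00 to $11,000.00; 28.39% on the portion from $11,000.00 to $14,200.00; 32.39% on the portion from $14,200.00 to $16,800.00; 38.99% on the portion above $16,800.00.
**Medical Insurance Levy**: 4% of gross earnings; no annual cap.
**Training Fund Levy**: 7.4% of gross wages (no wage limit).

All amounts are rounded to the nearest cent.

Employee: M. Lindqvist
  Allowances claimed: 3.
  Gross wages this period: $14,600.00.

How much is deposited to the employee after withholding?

Earnings Tax: taxable = $14,600.00 − 3×$400.00 = $13,400.00
  $1,620.46 + 28.39% × ($13,400.00 − $11,000.00) = $1,620.46 + 28.39% × $2,400.00 = $2,301.82
Medical Insurance Levy: 4% × $14,600.00 = $584.00
Training Fund Levy: 7.4% × $14,600.00 = $1,080.40
Total withheld: $2,301.82 + $584.00 + $1,080.40 = $3,966.22
Net pay: $14,600.00 − $3,966.22 = $10,633.78

$10,633.78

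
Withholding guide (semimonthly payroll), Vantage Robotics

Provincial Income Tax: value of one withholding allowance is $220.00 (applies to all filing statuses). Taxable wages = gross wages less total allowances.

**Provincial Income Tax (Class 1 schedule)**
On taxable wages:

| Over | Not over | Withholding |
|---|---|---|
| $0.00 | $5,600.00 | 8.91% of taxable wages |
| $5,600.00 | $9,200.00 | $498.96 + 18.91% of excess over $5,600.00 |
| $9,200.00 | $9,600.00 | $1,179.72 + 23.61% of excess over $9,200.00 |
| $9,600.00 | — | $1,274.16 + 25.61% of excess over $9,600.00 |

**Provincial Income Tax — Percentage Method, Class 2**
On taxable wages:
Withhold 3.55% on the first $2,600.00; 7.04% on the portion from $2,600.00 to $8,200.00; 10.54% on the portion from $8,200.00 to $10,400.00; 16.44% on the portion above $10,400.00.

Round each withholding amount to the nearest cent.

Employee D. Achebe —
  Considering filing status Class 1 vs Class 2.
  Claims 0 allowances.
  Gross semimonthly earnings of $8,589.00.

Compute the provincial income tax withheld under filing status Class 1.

Provincial Income Tax (Class 1): taxable = $8,589.00
  $498.96 + 18.91% × ($8,589.00 − $5,600.00) = $498.96 + 18.91% × $2,989.00 = $1,064.18

$1,064.18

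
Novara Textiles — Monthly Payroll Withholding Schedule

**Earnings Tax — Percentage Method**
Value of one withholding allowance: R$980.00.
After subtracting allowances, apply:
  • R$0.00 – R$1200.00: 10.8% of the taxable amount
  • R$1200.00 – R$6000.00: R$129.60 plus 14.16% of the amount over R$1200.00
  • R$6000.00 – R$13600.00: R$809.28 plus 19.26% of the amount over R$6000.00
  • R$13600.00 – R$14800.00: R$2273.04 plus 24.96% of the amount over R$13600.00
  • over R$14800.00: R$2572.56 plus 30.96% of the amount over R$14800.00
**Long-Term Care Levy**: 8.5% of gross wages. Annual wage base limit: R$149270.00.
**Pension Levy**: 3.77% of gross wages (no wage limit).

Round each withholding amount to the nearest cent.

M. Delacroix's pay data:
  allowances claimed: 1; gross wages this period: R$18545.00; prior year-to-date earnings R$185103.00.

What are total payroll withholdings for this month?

R$4127.75

Earnings Tax: taxable = R$18545.00 − 1×R$980.00 = R$17565.00
  R$2572.56 + 30.96% × (R$17565.00 − R$14800.00) = R$2572.56 + 30.96% × R$2765.00 = R$3428.60
Long-Term Care Levy: YTD R$185103.00 ≥ cap R$149270.00 → R$0.00
Pension Levy: 3.77% × R$18545.00 = R$699.15
Total: R$3428.60 + R$0.00 + R$699.15 = R$4127.75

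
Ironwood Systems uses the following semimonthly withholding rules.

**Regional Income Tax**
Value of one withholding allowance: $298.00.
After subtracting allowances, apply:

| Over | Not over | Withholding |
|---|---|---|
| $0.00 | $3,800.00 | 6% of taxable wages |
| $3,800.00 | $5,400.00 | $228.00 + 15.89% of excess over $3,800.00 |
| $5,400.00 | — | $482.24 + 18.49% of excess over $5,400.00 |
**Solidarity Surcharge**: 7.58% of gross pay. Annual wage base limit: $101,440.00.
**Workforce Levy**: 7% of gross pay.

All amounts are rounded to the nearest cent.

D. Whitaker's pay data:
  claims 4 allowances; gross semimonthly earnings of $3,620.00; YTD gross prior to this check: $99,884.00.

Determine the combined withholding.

$517.02

Regional Income Tax: taxable = $3,620.00 − 4×$298.00 = $2,428.00
  6% × $2,428.00 = $145.68
Solidarity Surcharge: cap $101,440.00 − YTD $99,884.00 = $1,556.00 subject; 7.58% × $1,556.00 = $117.94
Workforce Levy: 7% × $3,620.00 = $253.40
Total: $145.68 + $117.94 + $253.40 = $517.02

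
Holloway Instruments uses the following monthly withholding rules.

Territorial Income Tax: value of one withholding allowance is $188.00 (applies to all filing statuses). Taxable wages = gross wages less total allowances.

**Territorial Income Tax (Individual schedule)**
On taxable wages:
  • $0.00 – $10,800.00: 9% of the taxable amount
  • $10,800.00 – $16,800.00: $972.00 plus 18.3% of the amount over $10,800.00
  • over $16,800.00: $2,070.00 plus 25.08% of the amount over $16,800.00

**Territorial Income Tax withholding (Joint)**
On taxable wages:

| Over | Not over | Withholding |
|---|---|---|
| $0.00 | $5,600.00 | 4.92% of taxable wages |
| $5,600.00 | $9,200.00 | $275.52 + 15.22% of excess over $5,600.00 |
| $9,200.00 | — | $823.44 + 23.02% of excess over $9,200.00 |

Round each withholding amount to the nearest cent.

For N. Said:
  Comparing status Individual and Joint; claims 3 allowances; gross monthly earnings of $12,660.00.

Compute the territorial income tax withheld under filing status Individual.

Territorial Income Tax (Individual): taxable = $12,660.00 − 3×$188.00 = $12,096.00
  $972.00 + 18.3% × ($12,096.00 − $10,800.00) = $972.00 + 18.3% × $1,296.00 = $1,209.17

$1,209.17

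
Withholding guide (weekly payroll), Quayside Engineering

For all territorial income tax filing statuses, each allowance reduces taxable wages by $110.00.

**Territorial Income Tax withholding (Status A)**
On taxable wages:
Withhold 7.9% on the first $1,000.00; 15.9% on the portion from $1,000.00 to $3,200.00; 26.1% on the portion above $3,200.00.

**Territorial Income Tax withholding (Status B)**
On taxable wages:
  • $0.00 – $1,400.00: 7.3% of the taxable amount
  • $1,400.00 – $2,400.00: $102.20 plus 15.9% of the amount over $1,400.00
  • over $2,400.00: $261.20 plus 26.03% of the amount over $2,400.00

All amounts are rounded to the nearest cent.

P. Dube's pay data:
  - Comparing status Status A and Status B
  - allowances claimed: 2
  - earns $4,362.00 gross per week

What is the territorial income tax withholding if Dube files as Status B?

Territorial Income Tax (Status B): taxable = $4,362.00 − 2×$110.00 = $4,142.00
  $261.20 + 26.03% × ($4,142.00 − $2,400.00) = $261.20 + 26.03% × $1,742.00 = $714.64

$714.64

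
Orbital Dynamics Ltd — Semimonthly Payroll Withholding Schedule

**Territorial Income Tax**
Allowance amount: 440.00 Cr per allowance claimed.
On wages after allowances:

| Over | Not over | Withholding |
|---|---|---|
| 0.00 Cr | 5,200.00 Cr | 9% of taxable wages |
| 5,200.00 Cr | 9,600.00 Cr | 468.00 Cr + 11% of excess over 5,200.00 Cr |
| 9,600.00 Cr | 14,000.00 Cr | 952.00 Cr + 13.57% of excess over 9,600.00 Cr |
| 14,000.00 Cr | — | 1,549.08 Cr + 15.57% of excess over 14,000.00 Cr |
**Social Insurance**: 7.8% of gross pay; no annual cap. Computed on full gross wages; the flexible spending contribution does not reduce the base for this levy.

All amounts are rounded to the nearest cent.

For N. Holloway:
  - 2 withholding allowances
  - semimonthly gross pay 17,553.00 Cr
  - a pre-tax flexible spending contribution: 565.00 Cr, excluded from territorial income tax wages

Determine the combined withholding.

3,246.43 Cr

Territorial Income Tax: taxable = 17,553.00 Cr − 565.00 Cr − 2×440.00 Cr = 16,108.00 Cr
  1,549.08 Cr + 15.57% × (16,108.00 Cr − 14,000.00 Cr) = 1,549.08 Cr + 15.57% × 2,108.00 Cr = 1,877.30 Cr
Social Insurance: 7.8% × 17,553.00 Cr = 1,369.13 Cr
Total: 1,877.30 Cr + 1,369.13 Cr = 3,246.43 Cr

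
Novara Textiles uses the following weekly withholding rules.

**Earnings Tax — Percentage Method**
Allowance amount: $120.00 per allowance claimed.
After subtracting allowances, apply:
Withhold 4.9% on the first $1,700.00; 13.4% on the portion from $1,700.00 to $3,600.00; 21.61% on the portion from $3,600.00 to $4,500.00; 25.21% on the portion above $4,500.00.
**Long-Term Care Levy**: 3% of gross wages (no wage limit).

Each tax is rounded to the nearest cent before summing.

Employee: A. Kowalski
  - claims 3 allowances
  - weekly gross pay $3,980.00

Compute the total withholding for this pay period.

$461.62

Earnings Tax: taxable = $3,980.00 − 3×$120.00 = $3,620.00
  $337.90 + 21.61% × ($3,620.00 − $3,600.00) = $337.90 + 21.61% × $20.00 = $342.22
Long-Term Care Levy: 3% × $3,980.00 = $119.40
Total: $342.22 + $119.40 = $461.62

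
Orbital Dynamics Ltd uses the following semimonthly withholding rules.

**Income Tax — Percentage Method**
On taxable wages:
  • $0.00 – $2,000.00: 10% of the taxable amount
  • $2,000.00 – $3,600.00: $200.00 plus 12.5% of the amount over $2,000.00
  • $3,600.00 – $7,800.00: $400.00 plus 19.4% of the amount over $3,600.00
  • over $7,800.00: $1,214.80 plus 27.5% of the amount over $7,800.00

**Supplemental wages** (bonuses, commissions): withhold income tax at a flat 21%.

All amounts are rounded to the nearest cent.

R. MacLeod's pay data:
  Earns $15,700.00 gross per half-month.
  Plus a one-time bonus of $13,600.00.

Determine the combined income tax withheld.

Income Tax: taxable = $15,700.00
  $1,214.80 + 27.5% × ($15,700.00 − $7,800.00) = $1,214.80 + 27.5% × $7,900.00 = $3,387.30
Supplemental (21% flat on bonus): 21% × $13,600.00 = $2,856.00
Total income tax: $3,387.30 + $2,856.00 = $6,243.30

$6,243.30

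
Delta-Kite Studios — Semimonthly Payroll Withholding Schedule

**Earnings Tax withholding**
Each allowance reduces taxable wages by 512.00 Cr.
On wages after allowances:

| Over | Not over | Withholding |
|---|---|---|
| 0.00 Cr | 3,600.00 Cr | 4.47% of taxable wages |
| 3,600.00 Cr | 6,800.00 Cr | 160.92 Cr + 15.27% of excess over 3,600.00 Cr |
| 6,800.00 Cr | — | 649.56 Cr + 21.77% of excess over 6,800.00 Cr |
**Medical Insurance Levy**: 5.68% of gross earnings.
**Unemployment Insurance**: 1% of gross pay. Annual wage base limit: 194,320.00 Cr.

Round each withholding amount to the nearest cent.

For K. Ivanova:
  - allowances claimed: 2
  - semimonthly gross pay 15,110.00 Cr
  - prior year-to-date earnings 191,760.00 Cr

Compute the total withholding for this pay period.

3,119.57 Cr

Earnings Tax: taxable = 15,110.00 Cr − 2×512.00 Cr = 14,086.00 Cr
  649.56 Cr + 21.77% × (14,086.00 Cr − 6,800.00 Cr) = 649.56 Cr + 21.77% × 7,286.00 Cr = 2,235.72 Cr
Medical Insurance Levy: 5.68% × 15,110.00 Cr = 858.25 Cr
Unemployment Insurance: cap 194,320.00 Cr − YTD 191,760.00 Cr = 2,560.00 Cr subject; 1% × 2,560.00 Cr = 25.60 Cr
Total: 2,235.72 Cr + 858.25 Cr + 25.60 Cr = 3,119.57 Cr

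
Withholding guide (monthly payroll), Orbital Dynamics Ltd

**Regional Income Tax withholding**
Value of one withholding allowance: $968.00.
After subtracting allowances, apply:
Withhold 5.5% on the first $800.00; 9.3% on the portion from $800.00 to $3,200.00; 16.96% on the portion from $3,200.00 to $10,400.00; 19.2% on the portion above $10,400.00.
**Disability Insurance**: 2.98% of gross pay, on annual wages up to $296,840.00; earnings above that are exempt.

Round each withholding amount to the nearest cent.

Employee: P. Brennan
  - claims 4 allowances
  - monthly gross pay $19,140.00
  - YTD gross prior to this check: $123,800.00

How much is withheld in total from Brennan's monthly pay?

Regional Income Tax: taxable = $19,140.00 − 4×$968.00 = $15,268.00
  $1,488.32 + 19.2% × ($15,268.00 − $10,400.00) = $1,488.32 + 19.2% × $4,868.00 = $2,422.98
Disability Insurance: 2.98% × $19,140.00 = $570.37
Total: $2,422.98 + $570.37 = $2,993.35

$2,993.35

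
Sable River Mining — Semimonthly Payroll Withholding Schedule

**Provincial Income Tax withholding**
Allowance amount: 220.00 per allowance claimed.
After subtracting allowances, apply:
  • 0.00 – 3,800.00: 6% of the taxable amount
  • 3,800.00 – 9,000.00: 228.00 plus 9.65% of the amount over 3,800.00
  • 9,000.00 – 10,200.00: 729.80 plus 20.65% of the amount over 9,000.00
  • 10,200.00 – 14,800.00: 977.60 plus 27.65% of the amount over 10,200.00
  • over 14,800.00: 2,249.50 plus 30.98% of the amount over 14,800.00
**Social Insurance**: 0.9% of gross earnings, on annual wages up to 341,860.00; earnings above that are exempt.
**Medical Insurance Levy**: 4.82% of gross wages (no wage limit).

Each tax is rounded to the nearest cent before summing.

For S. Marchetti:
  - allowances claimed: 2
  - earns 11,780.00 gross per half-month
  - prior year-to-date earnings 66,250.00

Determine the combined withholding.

1,966.63

Provincial Income Tax: taxable = 11,780.00 − 2×220.00 = 11,340.00
  977.60 + 27.65% × (11,340.00 − 10,200.00) = 977.60 + 27.65% × 1,140.00 = 1,292.81
Social Insurance: 0.9% × 11,780.00 = 106.02
Medical Insurance Levy: 4.82% × 11,780.00 = 567.80
Total: 1,292.81 + 106.02 + 567.80 = 1,966.63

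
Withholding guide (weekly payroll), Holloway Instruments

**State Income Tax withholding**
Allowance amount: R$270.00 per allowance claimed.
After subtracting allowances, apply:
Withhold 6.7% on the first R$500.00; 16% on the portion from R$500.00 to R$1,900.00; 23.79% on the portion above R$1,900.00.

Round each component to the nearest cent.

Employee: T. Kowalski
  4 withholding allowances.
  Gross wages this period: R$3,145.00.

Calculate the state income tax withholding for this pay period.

R$296.75

State Income Tax: taxable = R$3,145.00 − 4×R$270.00 = R$2,065.00
  R$257.50 + 23.79% × (R$2,065.00 − R$1,900.00) = R$257.50 + 23.79% × R$165.00 = R$296.75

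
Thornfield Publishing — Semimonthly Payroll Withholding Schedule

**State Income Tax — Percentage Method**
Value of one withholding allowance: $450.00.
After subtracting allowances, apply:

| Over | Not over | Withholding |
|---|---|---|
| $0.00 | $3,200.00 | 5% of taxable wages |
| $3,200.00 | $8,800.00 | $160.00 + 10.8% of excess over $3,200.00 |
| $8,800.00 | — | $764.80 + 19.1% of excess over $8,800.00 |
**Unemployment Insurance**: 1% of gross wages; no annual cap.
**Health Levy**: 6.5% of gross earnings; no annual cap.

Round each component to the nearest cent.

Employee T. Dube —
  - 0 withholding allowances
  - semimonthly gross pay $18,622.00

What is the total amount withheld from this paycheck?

State Income Tax: taxable = $18,622.00
  $764.80 + 19.1% × ($18,622.00 − $8,800.00) = $764.80 + 19.1% × $9,822.00 = $2,640.80
Unemployment Insurance: 1% × $18,622.00 = $186.22
Health Levy: 6.5% × $18,622.00 = $1,210.43
Total: $2,640.80 + $186.22 + $1,210.43 = $4,037.45

$4,037.45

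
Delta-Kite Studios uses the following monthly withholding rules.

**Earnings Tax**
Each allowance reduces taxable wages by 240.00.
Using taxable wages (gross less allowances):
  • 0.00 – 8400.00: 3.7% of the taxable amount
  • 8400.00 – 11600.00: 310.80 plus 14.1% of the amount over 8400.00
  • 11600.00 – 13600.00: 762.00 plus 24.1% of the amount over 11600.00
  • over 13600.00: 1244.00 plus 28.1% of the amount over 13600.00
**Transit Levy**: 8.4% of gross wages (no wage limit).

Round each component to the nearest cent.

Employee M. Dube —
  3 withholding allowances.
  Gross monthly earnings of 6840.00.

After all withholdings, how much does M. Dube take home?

6039.00

Earnings Tax: taxable = 6840.00 − 3×240.00 = 6120.00
  3.7% × 6120.00 = 226.44
Transit Levy: 8.4% × 6840.00 = 574.56
Total withheld: 226.44 + 574.56 = 801.00
Net pay: 6840.00 − 801.00 = 6039.00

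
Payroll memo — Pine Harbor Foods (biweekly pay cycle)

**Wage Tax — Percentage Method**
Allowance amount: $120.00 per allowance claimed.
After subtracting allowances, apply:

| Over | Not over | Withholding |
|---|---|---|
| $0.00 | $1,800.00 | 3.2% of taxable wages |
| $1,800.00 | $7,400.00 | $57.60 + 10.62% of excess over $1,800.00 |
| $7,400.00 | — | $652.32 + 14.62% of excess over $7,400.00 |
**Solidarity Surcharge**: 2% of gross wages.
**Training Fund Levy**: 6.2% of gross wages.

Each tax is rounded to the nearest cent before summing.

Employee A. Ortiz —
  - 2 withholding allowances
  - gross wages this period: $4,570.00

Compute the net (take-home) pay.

Wage Tax: taxable = $4,570.00 − 2×$120.00 = $4,330.00
  $57.60 + 10.62% × ($4,330.00 − $1,800.00) = $57.60 + 10.62% × $2,530.00 = $326.29
Solidarity Surcharge: 2% × $4,570.00 = $91.40
Training Fund Levy: 6.2% × $4,570.00 = $283.34
Total withheld: $326.29 + $91.40 + $283.34 = $701.03
Net pay: $4,570.00 − $701.03 = $3,868.97

$3,868.97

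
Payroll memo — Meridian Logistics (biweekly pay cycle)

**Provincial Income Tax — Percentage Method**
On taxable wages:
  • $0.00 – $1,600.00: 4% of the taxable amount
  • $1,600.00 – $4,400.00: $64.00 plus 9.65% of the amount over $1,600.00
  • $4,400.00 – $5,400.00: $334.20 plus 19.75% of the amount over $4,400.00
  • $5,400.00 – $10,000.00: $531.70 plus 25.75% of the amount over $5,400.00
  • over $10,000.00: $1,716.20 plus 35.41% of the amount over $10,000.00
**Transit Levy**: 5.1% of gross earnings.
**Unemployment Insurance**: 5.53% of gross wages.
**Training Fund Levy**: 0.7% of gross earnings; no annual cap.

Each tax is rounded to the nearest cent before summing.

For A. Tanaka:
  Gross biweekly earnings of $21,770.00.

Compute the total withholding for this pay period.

$8,350.50

Provincial Income Tax: taxable = $21,770.00
  $1,716.20 + 35.41% × ($21,770.00 − $10,000.00) = $1,716.20 + 35.41% × $11,770.00 = $5,883.96
Transit Levy: 5.1% × $21,770.00 = $1,110.27
Unemployment Insurance: 5.53% × $21,770.00 = $1,203.88
Training Fund Levy: 0.7% × $21,770.00 = $152.39
Total: $5,883.96 + $1,110.27 + $1,203.88 + $152.39 = $8,350.50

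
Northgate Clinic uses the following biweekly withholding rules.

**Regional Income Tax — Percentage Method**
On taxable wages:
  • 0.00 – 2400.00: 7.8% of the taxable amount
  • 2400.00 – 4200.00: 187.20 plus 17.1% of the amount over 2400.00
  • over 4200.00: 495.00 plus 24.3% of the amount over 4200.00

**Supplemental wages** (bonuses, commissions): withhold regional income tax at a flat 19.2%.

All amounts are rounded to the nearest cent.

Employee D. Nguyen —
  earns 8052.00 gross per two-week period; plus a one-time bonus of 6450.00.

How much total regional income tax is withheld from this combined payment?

2669.44

Regional Income Tax: taxable = 8052.00
  495.00 + 24.3% × (8052.00 − 4200.00) = 495.00 + 24.3% × 3852.00 = 1431.04
Supplemental (19.2% flat on bonus): 19.2% × 6450.00 = 1238.40
Total regional income tax: 1431.04 + 1238.40 = 2669.44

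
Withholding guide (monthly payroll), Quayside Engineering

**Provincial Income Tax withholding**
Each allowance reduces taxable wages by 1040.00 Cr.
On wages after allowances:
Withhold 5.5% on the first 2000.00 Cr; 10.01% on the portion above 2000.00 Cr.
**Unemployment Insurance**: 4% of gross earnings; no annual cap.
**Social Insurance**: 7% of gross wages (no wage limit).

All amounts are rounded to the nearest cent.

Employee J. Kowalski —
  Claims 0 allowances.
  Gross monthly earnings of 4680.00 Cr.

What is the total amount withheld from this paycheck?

Provincial Income Tax: taxable = 4680.00 Cr
  110.00 Cr + 10.01% × (4680.00 Cr − 2000.00 Cr) = 110.00 Cr + 10.01% × 2680.00 Cr = 378.27 Cr
Unemployment Insurance: 4% × 4680.00 Cr = 187.20 Cr
Social Insurance: 7% × 4680.00 Cr = 327.60 Cr
Total: 378.27 Cr + 187.20 Cr + 327.60 Cr = 893.07 Cr

893.07 Cr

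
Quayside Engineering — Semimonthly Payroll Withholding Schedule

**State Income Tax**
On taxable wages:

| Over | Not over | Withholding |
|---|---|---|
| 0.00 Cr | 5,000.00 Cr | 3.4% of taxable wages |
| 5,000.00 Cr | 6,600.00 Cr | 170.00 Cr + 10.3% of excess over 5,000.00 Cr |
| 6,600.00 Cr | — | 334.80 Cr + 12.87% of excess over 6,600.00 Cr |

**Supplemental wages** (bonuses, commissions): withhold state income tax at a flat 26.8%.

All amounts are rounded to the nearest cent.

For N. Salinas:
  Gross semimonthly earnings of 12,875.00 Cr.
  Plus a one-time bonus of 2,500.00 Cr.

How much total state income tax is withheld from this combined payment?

1,812.39 Cr

State Income Tax: taxable = 12,875.00 Cr
  334.80 Cr + 12.87% × (12,875.00 Cr − 6,600.00 Cr) = 334.80 Cr + 12.87% × 6,275.00 Cr = 1,142.39 Cr
Supplemental (26.8% flat on bonus): 26.8% × 2,500.00 Cr = 670.00 Cr
Total state income tax: 1,142.39 Cr + 670.00 Cr = 1,812.39 Cr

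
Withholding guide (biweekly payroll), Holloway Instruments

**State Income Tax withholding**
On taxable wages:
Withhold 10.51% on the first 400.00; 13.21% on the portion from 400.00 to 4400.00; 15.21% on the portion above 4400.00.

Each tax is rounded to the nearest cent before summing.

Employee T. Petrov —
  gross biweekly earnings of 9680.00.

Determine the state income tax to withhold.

State Income Tax: taxable = 9680.00
  570.44 + 15.21% × (9680.00 − 4400.00) = 570.44 + 15.21% × 5280.00 = 1373.53

1373.53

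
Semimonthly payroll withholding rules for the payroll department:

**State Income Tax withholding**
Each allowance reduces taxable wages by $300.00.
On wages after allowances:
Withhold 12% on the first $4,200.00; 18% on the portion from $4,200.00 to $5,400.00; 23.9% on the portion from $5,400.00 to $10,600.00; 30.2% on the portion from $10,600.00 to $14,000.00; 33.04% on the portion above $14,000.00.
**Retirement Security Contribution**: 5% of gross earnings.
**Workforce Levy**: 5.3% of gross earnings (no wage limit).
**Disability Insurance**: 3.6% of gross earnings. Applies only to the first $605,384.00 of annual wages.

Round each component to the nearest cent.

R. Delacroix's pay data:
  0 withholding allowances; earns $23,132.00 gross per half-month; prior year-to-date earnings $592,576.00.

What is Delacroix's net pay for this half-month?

State Income Tax: taxable = $23,132.00
  $2,989.60 + 33.04% × ($23,132.00 − $14,000.00) = $2,989.60 + 33.04% × $9,132.00 = $6,006.81
Retirement Security Contribution: 5% × $23,132.00 = $1,156.60
Workforce Levy: 5.3% × $23,132.00 = $1,226.00
Disability Insurance: cap $605,384.00 − YTD $592,576.00 = $12,808.00 subject; 3.6% × $12,808.00 = $461.09
Total withheld: $6,006.81 + $1,156.60 + $1,226.00 + $461.09 = $8,850.50
Net pay: $23,132.00 − $8,850.50 = $14,281.50

$14,281.50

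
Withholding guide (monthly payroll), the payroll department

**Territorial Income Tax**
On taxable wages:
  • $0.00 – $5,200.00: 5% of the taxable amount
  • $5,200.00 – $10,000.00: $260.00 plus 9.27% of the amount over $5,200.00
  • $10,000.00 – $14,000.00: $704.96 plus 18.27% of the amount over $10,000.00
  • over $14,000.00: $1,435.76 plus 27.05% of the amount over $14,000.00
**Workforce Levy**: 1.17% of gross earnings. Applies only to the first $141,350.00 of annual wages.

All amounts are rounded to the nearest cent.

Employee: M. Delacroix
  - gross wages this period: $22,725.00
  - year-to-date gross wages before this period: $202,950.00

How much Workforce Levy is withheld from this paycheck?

$0.00

Workforce Levy: YTD $202,950.00 ≥ cap $141,350.00 → $0.00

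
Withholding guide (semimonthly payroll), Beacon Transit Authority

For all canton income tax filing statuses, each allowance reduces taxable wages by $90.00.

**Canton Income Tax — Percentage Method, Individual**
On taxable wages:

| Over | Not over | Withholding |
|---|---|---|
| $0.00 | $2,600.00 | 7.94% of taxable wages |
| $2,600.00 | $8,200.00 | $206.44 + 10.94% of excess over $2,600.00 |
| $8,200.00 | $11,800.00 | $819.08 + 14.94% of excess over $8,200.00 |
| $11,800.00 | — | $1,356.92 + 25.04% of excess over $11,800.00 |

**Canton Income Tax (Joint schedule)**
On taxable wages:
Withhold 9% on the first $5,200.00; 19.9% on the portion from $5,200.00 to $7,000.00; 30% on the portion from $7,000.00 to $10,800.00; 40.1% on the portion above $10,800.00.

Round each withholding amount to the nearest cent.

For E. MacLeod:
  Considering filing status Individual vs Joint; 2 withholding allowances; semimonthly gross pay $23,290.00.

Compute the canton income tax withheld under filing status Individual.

$4,188.94

Canton Income Tax (Individual): taxable = $23,290.00 − 2×$90.00 = $23,110.00
  $1,356.92 + 25.04% × ($23,110.00 − $11,800.00) = $1,356.92 + 25.04% × $11,310.00 = $4,188.94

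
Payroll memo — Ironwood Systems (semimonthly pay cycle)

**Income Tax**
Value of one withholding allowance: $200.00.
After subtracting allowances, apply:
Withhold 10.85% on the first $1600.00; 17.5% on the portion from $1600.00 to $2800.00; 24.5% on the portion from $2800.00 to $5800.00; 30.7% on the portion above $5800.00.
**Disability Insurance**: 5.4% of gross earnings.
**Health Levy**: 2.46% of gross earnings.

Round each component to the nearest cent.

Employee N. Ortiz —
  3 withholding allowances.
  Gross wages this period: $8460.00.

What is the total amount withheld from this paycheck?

Income Tax: taxable = $8460.00 − 3×$200.00 = $7860.00
  $1118.60 + 30.7% × ($7860.00 − $5800.00) = $1118.60 + 30.7% × $2060.00 = $1751.02
Disability Insurance: 5.4% × $8460.00 = $456.84
Health Levy: 2.46% × $8460.00 = $208.12
Total: $1751.02 + $456.84 + $208.12 = $2415.98

$2415.98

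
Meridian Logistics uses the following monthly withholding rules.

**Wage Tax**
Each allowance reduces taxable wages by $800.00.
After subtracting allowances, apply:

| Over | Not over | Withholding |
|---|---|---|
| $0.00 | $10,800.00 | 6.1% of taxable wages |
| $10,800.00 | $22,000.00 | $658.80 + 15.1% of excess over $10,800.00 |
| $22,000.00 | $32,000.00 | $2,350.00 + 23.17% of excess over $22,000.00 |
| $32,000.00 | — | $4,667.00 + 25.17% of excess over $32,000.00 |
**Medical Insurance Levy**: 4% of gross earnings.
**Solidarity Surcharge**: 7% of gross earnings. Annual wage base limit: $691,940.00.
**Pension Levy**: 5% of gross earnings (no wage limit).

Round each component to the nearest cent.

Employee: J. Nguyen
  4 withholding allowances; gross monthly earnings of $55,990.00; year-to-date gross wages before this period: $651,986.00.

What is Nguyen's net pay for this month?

Wage Tax: taxable = $55,990.00 − 4×$800.00 = $52,790.00
  $4,667.00 + 25.17% × ($52,790.00 − $32,000.00) = $4,667.00 + 25.17% × $20,790.00 = $9,899.84
Medical Insurance Levy: 4% × $55,990.00 = $2,239.60
Solidarity Surcharge: cap $691,940.00 − YTD $651,986.00 = $39,954.00 subject; 7% × $39,954.00 = $2,796.78
Pension Levy: 5% × $55,990.00 = $2,799.50
Total withheld: $9,899.84 + $2,239.60 + $2,796.78 + $2,799.50 = $17,735.72
Net pay: $55,990.00 − $17,735.72 = $38,254.28

$38,254.28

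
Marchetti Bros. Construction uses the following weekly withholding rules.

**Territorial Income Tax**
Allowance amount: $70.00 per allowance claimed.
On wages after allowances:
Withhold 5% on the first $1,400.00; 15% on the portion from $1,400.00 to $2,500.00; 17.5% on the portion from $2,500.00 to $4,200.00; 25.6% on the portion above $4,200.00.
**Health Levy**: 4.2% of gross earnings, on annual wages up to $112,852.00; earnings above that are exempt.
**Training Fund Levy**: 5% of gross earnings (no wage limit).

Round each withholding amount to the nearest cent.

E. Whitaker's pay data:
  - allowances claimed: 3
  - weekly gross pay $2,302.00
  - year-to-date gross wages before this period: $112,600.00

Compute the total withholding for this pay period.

$299.48

Territorial Income Tax: taxable = $2,302.00 − 3×$70.00 = $2,092.00
  $70.00 + 15% × ($2,092.00 − $1,400.00) = $70.00 + 15% × $692.00 = $173.80
Health Levy: cap $112,852.00 − YTD $112,600.00 = $252.00 subject; 4.2% × $252.00 = $10.58
Training Fund Levy: 5% × $2,302.00 = $115.10
Total: $173.80 + $10.58 + $115.10 = $299.48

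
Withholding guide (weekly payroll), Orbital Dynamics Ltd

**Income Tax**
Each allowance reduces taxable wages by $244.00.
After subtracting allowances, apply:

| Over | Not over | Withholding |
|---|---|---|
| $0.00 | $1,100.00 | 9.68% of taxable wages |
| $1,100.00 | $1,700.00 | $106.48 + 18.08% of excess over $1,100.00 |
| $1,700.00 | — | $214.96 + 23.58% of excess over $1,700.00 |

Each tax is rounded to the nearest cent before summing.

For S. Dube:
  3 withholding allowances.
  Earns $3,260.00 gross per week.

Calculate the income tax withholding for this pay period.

Income Tax: taxable = $3,260.00 − 3×$244.00 = $2,528.00
  $214.96 + 23.58% × ($2,528.00 − $1,700.00) = $214.96 + 23.58% × $828.00 = $410.20

$410.20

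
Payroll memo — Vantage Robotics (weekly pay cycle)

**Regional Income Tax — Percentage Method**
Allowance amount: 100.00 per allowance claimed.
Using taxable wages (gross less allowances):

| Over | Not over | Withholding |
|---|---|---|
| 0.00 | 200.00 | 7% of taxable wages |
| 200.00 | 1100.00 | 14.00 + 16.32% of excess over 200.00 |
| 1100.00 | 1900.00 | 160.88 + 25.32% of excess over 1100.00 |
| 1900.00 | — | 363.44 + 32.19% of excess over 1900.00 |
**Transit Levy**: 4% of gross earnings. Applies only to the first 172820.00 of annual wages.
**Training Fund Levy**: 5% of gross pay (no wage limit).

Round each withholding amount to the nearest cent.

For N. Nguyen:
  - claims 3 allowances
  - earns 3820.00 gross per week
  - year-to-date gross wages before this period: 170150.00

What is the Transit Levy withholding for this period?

Transit Levy: cap 172820.00 − YTD 170150.00 = 2670.00 subject; 4% × 2670.00 = 106.80

106.80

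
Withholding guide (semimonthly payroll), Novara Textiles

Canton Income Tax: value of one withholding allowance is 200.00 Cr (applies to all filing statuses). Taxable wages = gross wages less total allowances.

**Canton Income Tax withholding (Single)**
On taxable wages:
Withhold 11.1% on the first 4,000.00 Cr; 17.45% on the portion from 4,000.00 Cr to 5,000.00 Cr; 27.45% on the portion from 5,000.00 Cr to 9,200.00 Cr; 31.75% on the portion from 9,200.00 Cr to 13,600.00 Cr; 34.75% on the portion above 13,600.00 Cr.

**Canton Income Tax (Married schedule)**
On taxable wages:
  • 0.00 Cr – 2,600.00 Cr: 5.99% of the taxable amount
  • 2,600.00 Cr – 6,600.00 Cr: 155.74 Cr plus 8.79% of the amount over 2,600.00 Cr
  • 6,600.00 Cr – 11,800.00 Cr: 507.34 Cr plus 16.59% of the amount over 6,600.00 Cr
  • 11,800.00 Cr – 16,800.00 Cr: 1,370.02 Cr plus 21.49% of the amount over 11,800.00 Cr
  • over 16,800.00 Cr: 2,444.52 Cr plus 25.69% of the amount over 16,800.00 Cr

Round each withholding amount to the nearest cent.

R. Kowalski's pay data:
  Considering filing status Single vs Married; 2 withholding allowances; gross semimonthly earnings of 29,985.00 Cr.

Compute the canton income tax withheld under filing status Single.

8,723.19 Cr

Canton Income Tax (Single): taxable = 29,985.00 Cr − 2×200.00 Cr = 29,585.00 Cr
  3,168.40 Cr + 34.75% × (29,585.00 Cr − 13,600.00 Cr) = 3,168.40 Cr + 34.75% × 15,985.00 Cr = 8,723.19 Cr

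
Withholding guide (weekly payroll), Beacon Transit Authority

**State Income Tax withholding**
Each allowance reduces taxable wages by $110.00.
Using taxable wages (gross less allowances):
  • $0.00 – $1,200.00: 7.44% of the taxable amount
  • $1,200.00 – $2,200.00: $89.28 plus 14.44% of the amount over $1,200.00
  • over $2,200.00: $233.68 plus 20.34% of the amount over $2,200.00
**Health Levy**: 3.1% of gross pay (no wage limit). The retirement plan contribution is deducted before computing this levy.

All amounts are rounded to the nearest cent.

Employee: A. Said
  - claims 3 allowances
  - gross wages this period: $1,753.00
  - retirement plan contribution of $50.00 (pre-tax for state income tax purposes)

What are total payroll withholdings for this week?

State Income Tax: taxable = $1,753.00 − $50.00 − 3×$110.00 = $1,373.00
  $89.28 + 14.44% × ($1,373.00 − $1,200.00) = $89.28 + 14.44% × $173.00 = $114.26
Health Levy: 3.1% × $1,703.00 = $52.79
Total: $114.26 + $52.79 = $167.05

$167.05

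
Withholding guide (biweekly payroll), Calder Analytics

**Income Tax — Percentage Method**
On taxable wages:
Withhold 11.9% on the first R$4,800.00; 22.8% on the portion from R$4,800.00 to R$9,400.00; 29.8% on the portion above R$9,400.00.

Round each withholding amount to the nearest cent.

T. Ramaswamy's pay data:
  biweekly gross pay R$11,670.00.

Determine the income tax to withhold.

Income Tax: taxable = R$11,670.00
  R$1,620.00 + 29.8% × (R$11,670.00 − R$9,400.00) = R$1,620.00 + 29.8% × R$2,270.00 = R$2,296.46

R$2,296.46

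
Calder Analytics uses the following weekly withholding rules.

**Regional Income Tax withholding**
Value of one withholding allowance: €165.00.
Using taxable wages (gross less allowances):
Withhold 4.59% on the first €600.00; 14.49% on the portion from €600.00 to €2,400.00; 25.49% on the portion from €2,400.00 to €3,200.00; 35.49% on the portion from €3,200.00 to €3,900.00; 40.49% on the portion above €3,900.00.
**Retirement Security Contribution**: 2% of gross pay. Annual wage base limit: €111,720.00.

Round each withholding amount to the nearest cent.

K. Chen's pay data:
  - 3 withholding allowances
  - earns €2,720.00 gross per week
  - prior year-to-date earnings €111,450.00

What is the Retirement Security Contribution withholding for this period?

€5.40

Retirement Security Contribution: cap €111,720.00 − YTD €111,450.00 = €270.00 subject; 2% × €270.00 = €5.40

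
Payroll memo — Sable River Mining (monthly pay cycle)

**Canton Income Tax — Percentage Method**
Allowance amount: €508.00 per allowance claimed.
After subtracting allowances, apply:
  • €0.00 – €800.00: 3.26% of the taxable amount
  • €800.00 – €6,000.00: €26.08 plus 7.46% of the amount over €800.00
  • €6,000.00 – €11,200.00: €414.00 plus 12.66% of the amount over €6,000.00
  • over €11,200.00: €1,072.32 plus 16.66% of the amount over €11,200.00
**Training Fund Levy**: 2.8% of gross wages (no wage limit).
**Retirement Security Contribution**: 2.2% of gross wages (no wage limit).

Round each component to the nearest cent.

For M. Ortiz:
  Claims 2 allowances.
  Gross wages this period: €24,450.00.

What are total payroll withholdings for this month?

€4,333.00

Canton Income Tax: taxable = €24,450.00 − 2×€508.00 = €23,434.00
  €1,072.32 + 16.66% × (€23,434.00 − €11,200.00) = €1,072.32 + 16.66% × €12,234.00 = €3,110.50
Training Fund Levy: 2.8% × €24,450.00 = €684.60
Retirement Security Contribution: 2.2% × €24,450.00 = €537.90
Total: €3,110.50 + €684.60 + €537.90 = €4,333.00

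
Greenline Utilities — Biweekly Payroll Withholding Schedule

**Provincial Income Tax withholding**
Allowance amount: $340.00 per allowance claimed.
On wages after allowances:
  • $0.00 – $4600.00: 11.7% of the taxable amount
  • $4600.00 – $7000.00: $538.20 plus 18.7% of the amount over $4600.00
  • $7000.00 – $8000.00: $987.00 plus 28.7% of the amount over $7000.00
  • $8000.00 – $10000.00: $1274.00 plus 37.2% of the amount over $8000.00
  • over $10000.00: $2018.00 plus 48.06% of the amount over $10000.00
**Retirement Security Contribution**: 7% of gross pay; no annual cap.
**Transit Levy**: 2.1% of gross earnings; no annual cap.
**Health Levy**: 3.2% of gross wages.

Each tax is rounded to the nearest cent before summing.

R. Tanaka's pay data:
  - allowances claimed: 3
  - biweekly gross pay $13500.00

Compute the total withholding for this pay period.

Provincial Income Tax: taxable = $13500.00 − 3×$340.00 = $12480.00
  $2018.00 + 48.06% × ($12480.00 − $10000.00) = $2018.00 + 48.06% × $2480.00 = $3209.89
Retirement Security Contribution: 7% × $13500.00 = $945.00
Transit Levy: 2.1% × $13500.00 = $283.50
Health Levy: 3.2% × $13500.00 = $432.00
Total: $3209.89 + $945.00 + $283.50 + $432.00 = $4870.39

$4870.39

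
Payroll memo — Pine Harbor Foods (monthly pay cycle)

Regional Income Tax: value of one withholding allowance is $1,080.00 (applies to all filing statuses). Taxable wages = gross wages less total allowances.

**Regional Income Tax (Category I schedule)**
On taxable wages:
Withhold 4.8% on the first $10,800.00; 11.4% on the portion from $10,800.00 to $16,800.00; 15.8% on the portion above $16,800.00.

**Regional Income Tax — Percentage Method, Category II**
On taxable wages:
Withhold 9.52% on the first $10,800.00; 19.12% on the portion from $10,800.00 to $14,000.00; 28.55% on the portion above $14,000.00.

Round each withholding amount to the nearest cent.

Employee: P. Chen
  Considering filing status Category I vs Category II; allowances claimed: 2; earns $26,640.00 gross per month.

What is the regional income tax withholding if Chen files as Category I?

$2,415.84

Regional Income Tax (Category I): taxable = $26,640.00 − 2×$1,080.00 = $24,480.00
  $1,202.40 + 15.8% × ($24,480.00 − $16,800.00) = $1,202.40 + 15.8% × $7,680.00 = $2,415.84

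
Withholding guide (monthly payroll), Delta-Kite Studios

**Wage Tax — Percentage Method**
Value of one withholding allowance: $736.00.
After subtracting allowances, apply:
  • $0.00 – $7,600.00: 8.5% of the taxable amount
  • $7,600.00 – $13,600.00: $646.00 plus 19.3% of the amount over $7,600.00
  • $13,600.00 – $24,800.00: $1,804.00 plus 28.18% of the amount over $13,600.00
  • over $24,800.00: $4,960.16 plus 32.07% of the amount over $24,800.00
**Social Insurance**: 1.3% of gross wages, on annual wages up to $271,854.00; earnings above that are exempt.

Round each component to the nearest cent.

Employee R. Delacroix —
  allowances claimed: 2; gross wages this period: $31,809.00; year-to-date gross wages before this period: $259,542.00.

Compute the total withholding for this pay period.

$6,895.94

Wage Tax: taxable = $31,809.00 − 2×$736.00 = $30,337.00
  $4,960.16 + 32.07% × ($30,337.00 − $24,800.00) = $4,960.16 + 32.07% × $5,537.00 = $6,735.88
Social Insurance: cap $271,854.00 − YTD $259,542.00 = $12,312.00 subject; 1.3% × $12,312.00 = $160.06
Total: $6,735.88 + $160.06 = $6,895.94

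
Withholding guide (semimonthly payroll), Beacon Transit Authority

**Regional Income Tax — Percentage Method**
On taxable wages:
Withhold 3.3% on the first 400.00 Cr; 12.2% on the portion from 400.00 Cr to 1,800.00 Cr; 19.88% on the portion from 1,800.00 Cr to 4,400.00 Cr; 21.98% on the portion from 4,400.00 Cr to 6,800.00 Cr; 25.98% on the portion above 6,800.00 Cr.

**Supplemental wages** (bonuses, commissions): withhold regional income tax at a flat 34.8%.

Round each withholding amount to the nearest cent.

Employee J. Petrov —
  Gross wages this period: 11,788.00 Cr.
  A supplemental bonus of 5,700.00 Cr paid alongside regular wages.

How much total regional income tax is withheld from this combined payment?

4,507.88 Cr

Regional Income Tax: taxable = 11,788.00 Cr
  1,228.40 Cr + 25.98% × (11,788.00 Cr − 6,800.00 Cr) = 1,228.40 Cr + 25.98% × 4,988.00 Cr = 2,524.28 Cr
Supplemental (34.8% flat on bonus): 34.8% × 5,700.00 Cr = 1,983.60 Cr
Total regional income tax: 2,524.28 Cr + 1,983.60 Cr = 4,507.88 Cr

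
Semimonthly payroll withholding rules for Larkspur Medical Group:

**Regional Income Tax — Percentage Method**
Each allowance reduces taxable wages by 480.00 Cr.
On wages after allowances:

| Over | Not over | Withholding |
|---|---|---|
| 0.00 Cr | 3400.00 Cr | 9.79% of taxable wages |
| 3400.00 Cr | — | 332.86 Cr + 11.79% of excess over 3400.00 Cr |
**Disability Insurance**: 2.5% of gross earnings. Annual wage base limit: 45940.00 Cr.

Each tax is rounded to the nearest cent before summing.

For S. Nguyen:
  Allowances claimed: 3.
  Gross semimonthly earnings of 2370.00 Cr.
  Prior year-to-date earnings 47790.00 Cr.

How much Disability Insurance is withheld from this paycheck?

Disability Insurance: YTD 47790.00 Cr ≥ cap 45940.00 Cr → 0.00 Cr

0.00 Cr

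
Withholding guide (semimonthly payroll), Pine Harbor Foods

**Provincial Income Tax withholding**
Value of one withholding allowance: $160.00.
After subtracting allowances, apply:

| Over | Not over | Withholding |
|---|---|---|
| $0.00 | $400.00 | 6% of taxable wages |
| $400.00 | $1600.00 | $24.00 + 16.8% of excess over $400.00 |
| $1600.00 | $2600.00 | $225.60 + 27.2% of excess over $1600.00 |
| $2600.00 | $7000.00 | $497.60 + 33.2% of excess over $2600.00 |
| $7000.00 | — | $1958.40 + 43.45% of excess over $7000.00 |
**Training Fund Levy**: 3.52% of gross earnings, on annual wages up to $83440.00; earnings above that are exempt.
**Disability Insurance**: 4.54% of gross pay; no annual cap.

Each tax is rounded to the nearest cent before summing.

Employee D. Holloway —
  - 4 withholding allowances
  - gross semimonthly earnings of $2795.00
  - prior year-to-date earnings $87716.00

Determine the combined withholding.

$503.45

Provincial Income Tax: taxable = $2795.00 − 4×$160.00 = $2155.00
  $225.60 + 27.2% × ($2155.00 − $1600.00) = $225.60 + 27.2% × $555.00 = $376.56
Training Fund Levy: YTD $87716.00 ≥ cap $83440.00 → $0.00
Disability Insurance: 4.54% × $2795.00 = $126.89
Total: $376.56 + $0.00 + $126.89 = $503.45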